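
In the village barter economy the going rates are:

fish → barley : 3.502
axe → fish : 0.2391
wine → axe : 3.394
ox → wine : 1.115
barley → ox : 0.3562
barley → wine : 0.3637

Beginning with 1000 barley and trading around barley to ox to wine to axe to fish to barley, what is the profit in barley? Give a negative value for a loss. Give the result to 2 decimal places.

1000 barley × 0.3562 = 356.2 ox
356.2 ox × 1.115 = 397.163 wine
397.163 wine × 3.394 = 1347.971222 axe
1347.971222 axe × 0.2391 = 322.2999191802 fish
322.2999191802 fish × 3.502 = 1128.6943169690604 barley
Net change: 1128.6943169690604 − 1000 = 128.6943169690604 barley

128.69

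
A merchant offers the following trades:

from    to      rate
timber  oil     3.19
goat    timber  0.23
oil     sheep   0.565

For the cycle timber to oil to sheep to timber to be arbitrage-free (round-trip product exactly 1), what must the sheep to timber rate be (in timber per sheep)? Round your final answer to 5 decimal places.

Known legs of the cycle: 3.19 × 0.565 = 1.80235
For no arbitrage the full-cycle product must be 1, so the missing rate is 1 / 1.80235 ≈ 0.5548312.

0.55483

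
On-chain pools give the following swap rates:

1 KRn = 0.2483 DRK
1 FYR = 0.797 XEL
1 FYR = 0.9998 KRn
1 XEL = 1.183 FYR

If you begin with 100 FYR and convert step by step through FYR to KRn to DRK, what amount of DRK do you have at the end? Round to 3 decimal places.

100 FYR × 0.9998 = 99.98 KRn
99.98 KRn × 0.2483 = 24.825034 DRK

24.825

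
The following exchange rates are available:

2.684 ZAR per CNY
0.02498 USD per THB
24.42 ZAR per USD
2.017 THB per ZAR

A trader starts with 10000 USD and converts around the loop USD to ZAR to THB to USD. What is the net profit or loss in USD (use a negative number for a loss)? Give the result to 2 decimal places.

10000 USD × 24.42 = 244200 ZAR
244200 ZAR × 2.017 = 492551.4 THB
492551.4 THB × 0.02498 = 12303.933972 USD
Net change: 12303.933972 − 10000 = 2303.933972 USD

2303.93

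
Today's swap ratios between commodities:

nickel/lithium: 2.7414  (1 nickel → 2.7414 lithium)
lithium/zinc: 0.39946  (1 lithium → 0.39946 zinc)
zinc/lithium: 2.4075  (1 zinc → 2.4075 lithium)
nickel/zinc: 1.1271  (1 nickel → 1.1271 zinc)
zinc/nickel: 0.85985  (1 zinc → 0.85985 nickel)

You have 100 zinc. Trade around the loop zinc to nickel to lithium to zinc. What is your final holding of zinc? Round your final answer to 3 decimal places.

94.160

100 zinc × 0.85985 = 85.985 nickel
85.985 nickel × 2.7414 = 235.719279 lithium
235.719279 lithium × 0.39946 = 94.16042318934 zinc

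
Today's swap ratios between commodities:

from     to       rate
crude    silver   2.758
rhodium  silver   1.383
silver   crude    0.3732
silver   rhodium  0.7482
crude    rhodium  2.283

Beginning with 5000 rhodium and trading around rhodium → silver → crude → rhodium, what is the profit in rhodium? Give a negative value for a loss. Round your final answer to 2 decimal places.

5000 rhodium × 1.383 = 6915 silver
6915 silver × 0.3732 = 2580.678 crude
2580.678 crude × 2.283 = 5891.687874 rhodium
Net change: 5891.687874 − 5000 = 891.687874 rhodium

891.69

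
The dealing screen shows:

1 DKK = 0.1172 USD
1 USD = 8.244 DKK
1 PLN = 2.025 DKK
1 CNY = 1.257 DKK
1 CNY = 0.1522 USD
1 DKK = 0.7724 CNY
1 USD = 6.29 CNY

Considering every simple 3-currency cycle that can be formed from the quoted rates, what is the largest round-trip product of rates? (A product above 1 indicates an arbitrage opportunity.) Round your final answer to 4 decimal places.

0.9692

USD→DKK→CNY→USD: 8.244 × 0.7724 × 0.1522 = 0.96916
USD→CNY→DKK→USD: 6.29 × 1.257 × 0.1172 = 0.92665
Maximum is USD→DKK→CNY→USD at 0.9692; no arbitrage — every cycle loses value.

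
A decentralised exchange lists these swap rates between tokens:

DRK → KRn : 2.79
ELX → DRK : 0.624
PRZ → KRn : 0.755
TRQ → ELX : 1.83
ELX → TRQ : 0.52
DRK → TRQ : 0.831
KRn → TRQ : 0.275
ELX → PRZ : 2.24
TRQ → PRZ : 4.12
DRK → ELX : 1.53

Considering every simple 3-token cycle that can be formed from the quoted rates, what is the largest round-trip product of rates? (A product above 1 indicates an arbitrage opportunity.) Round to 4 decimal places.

DRK→TRQ→ELX→DRK: 0.831 × 1.83 × 0.624 = 0.94894
PRZ→KRn→TRQ→PRZ: 0.755 × 0.275 × 4.12 = 0.85542
Maximum is DRK→TRQ→ELX→DRK at 0.9489; no arbitrage — every cycle loses value.

0.9489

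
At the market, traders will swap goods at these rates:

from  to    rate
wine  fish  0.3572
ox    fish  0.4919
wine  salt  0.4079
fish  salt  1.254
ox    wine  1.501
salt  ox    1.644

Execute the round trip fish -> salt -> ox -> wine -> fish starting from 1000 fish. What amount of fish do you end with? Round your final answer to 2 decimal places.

1000 fish × 1.254 = 1254 salt
1254 salt × 1.644 = 2061.576 ox
2061.576 ox × 1.501 = 3094.425576 wine
3094.425576 wine × 0.3572 = 1105.3288157472 fish

1105.33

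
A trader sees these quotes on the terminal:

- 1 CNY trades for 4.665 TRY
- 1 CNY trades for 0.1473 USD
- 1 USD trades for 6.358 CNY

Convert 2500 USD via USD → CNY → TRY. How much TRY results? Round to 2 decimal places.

74150.18

2500 USD × 6.358 = 15895 CNY
15895 CNY × 4.665 = 74150.175 TRY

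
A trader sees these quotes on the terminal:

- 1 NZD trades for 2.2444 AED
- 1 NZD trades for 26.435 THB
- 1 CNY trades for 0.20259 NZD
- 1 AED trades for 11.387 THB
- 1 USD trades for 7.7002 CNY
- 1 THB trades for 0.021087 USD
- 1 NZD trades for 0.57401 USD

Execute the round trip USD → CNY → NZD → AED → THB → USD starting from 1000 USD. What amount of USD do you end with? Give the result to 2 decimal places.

840.71

1000 USD × 7.7002 = 7700.2 CNY
7700.2 CNY × 0.20259 = 1559.983518 NZD
1559.983518 NZD × 2.2444 = 3501.2270077992 AED
3501.2270077992 AED × 11.387 = 39868.4719378094904 THB
39868.4719378094904 THB × 0.021087 = 840.7064677525887240648 USD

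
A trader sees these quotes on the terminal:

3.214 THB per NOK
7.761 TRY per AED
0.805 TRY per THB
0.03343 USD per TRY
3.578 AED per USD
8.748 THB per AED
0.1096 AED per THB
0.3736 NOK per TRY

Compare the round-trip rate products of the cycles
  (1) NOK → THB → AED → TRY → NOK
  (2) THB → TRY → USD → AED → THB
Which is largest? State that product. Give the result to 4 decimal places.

1.0214

(1) 3.214 × 0.1096 × 7.761 × 0.3736 = 1.02137
(2) 0.805 × 0.03343 × 3.578 × 8.748 = 0.84233
Highest is cycle (1) at 1.0214 (>1, arbitrage).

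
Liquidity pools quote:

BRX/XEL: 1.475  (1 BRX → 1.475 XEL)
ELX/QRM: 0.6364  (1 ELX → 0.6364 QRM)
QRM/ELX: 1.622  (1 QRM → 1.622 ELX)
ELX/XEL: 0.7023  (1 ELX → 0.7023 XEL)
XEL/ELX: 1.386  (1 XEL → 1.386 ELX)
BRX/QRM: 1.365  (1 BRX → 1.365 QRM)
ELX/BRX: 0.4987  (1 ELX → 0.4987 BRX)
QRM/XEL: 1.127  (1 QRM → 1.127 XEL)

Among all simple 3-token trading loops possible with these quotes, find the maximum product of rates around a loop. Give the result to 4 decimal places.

1.1041

ELX→BRX→QRM→ELX: 0.4987 × 1.365 × 1.622 = 1.10414
XEL→ELX→BRX→XEL: 1.386 × 0.4987 × 1.475 = 1.01952
XEL→ELX→QRM→XEL: 1.386 × 0.6364 × 1.127 = 0.99407
Maximum is ELX→BRX→QRM→ELX at 1.1041; arbitrage exists.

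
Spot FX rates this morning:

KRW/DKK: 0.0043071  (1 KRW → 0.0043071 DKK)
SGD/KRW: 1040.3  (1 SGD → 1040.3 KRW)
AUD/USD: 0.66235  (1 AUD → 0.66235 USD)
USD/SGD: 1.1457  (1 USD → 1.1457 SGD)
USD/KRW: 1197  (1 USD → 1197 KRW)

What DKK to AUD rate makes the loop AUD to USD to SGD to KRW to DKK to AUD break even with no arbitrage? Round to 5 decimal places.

0.29410

Known legs of the cycle: 0.66235 × 1.1457 × 1040.3 × 0.0043071 = 3.40018077382209135
For no arbitrage the full-cycle product must be 1, so the missing rate is 1 / 3.40018077382209135 ≈ 0.2941020.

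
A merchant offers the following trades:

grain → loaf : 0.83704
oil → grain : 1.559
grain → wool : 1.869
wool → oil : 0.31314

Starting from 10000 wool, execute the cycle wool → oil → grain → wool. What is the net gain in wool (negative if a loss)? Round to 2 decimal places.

-875.82

10000 wool × 0.31314 = 3131.4 oil
3131.4 oil × 1.559 = 4881.8526 grain
4881.8526 grain × 1.869 = 9124.1825094 wool
Net change: 9124.1825094 − 10000 = -875.8174906 wool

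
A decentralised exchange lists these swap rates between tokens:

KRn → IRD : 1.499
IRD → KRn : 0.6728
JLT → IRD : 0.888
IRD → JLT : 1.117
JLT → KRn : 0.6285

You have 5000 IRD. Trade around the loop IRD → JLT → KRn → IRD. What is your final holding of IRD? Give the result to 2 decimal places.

5261.75

5000 IRD × 1.117 = 5585 JLT
5585 JLT × 0.6285 = 3510.1725 KRn
3510.1725 KRn × 1.499 = 5261.7485775 IRD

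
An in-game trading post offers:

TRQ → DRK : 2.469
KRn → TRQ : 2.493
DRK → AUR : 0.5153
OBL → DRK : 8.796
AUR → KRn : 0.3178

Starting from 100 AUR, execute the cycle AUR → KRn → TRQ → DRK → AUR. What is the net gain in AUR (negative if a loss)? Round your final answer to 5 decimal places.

0.79927

100 AUR × 0.3178 = 31.78 KRn
31.78 KRn × 2.493 = 79.22754 TRQ
79.22754 TRQ × 2.469 = 195.61279626 DRK
195.61279626 DRK × 0.5153 = 100.799273912778 AUR
Net change: 100.799273912778 − 100 = 0.799273912778 AUR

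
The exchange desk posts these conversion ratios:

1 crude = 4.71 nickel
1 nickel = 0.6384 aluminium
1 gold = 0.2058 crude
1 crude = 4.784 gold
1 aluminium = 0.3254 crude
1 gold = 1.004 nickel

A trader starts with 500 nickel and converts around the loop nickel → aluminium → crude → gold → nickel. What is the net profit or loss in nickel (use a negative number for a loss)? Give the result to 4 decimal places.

500 nickel × 0.6384 = 319.2 aluminium
319.2 aluminium × 0.3254 = 103.86768 crude
103.86768 crude × 4.784 = 496.90298112 gold
496.90298112 gold × 1.004 = 498.89059304448 nickel
Net change: 498.89059304448 − 500 = -1.10940695552 nickel

-1.1094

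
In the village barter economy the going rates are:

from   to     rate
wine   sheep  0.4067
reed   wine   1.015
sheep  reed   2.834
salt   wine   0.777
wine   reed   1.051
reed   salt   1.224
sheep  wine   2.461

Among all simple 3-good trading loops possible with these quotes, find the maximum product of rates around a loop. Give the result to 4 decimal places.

reed→wine→sheep→reed: 1.015 × 0.4067 × 2.834 = 1.16988
reed→salt→wine→reed: 1.224 × 0.777 × 1.051 = 0.99955
Maximum is reed→wine→sheep→reed at 1.1699; arbitrage exists.

1.1699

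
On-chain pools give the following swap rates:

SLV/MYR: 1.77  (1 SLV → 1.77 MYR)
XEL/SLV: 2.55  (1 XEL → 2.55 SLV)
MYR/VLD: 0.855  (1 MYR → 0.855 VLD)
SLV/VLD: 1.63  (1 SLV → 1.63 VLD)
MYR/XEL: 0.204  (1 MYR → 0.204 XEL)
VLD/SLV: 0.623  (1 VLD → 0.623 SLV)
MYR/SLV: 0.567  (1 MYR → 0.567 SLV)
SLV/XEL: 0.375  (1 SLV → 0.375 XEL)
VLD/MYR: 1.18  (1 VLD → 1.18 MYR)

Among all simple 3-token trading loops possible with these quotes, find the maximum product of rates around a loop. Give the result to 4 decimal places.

1.0906

MYR→SLV→VLD→MYR: 0.567 × 1.63 × 1.18 = 1.09057
MYR→VLD→SLV→MYR: 0.855 × 0.623 × 1.77 = 0.94282
MYR→XEL→SLV→MYR: 0.204 × 2.55 × 1.77 = 0.92075
Maximum is MYR→SLV→VLD→MYR at 1.0906; arbitrage exists.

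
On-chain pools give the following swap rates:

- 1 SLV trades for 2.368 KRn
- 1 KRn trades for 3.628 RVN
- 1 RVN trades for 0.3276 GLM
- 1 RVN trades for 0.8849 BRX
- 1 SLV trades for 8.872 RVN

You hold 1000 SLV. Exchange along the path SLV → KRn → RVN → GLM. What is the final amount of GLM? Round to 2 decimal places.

1000 SLV × 2.368 = 2368 KRn
2368 KRn × 3.628 = 8591.104 RVN
8591.104 RVN × 0.3276 = 2814.4456704 GLM

2814.45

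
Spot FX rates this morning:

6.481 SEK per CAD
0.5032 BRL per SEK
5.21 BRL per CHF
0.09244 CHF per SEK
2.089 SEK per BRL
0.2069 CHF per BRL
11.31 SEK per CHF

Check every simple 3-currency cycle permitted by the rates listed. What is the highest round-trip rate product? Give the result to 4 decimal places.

1.1775

SEK→BRL→CHF→SEK: 0.5032 × 0.2069 × 11.31 = 1.17751
SEK→CHF→BRL→SEK: 0.09244 × 5.21 × 2.089 = 1.00609
Maximum is SEK→BRL→CHF→SEK at 1.1775; arbitrage exists.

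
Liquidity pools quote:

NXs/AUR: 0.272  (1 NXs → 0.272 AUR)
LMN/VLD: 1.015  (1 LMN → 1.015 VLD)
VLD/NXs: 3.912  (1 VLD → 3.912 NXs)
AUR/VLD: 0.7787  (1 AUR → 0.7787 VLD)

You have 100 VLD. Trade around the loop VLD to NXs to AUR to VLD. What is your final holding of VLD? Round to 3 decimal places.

82.859

100 VLD × 3.912 = 391.2 NXs
391.2 NXs × 0.272 = 106.4064 AUR
106.4064 AUR × 0.7787 = 82.85866368 VLD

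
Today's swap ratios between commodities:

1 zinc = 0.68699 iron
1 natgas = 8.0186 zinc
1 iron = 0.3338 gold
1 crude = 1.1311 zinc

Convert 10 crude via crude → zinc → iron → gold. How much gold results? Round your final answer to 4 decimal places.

2.5938

10 crude × 1.1311 = 11.311 zinc
11.311 zinc × 0.68699 = 7.77054389 iron
7.77054389 iron × 0.3338 = 2.593807550482 gold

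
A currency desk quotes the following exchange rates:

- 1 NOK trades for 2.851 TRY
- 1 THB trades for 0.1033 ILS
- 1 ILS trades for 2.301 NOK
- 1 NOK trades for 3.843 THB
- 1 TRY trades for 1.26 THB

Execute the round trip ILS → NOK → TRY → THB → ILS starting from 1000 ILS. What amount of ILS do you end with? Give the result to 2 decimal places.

853.86

1000 ILS × 2.301 = 2301 NOK
2301 NOK × 2.851 = 6560.151 TRY
6560.151 TRY × 1.26 = 8265.79026 THB
8265.79026 THB × 0.1033 = 853.856133858 ILS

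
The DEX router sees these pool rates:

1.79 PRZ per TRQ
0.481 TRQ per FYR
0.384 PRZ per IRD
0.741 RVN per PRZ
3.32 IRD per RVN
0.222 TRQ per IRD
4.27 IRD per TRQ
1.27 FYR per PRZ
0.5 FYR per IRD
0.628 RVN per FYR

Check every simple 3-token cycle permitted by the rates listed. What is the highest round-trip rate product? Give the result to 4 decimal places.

1.0935

PRZ→FYR→TRQ→PRZ: 1.27 × 0.481 × 1.79 = 1.09346
FYR→RVN→IRD→FYR: 0.628 × 3.32 × 0.5 = 1.04248
FYR→TRQ→IRD→FYR: 0.481 × 4.27 × 0.5 = 1.02694
PRZ→RVN→IRD→PRZ: 0.741 × 3.32 × 0.384 = 0.94469
Maximum is PRZ→FYR→TRQ→PRZ at 1.0935; arbitrage exists.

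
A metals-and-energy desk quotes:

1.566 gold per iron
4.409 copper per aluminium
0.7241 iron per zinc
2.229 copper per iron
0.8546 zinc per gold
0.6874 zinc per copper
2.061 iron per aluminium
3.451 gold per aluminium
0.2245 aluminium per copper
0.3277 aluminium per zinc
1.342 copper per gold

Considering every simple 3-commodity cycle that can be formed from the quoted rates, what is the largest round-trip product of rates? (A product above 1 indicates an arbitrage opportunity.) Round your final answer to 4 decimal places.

iron→copper→zinc→iron: 2.229 × 0.6874 × 0.7241 = 1.10948
gold→copper→aluminium→gold: 1.342 × 0.2245 × 3.451 = 1.03971
aluminium→iron→copper→aluminium: 2.061 × 2.229 × 0.2245 = 1.03135
aluminium→copper→zinc→aluminium: 4.409 × 0.6874 × 0.3277 = 0.99318
gold→zinc→iron→gold: 0.8546 × 0.7241 × 1.566 = 0.96907
gold→zinc→aluminium→gold: 0.8546 × 0.3277 × 3.451 = 0.96646
Maximum is iron→copper→zinc→iron at 1.1095; arbitrage exists.

1.1095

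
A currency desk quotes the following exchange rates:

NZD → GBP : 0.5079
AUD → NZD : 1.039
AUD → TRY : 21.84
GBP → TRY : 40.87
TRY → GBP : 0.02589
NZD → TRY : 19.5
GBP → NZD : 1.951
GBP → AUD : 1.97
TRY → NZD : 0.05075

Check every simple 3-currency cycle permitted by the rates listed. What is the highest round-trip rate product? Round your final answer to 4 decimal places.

GBP→AUD→TRY→GBP: 1.97 × 21.84 × 0.02589 = 1.11391
GBP→TRY→NZD→GBP: 40.87 × 0.05075 × 0.5079 = 1.05346
GBP→AUD→NZD→GBP: 1.97 × 1.039 × 0.5079 = 1.03958
GBP→NZD→TRY→GBP: 1.951 × 19.5 × 0.02589 = 0.98497
Maximum is GBP→AUD→TRY→GBP at 1.1139; arbitrage exists.

1.1139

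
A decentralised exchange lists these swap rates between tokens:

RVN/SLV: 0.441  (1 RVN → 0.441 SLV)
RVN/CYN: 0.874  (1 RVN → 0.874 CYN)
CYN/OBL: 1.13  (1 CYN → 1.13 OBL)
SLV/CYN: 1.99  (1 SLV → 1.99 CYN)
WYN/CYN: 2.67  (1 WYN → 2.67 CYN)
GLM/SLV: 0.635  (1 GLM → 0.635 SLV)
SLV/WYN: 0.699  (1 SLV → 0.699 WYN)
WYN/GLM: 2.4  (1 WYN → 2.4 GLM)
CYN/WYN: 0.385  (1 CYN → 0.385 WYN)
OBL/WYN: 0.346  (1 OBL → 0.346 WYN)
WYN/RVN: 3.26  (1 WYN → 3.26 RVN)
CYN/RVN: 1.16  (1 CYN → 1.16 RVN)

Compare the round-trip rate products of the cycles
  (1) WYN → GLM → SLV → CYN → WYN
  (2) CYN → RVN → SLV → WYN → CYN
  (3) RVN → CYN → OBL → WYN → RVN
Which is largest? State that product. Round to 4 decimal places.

(1) 2.4 × 0.635 × 1.99 × 0.385 = 1.16761
(2) 1.16 × 0.441 × 0.699 × 2.67 = 0.95474
(3) 0.874 × 1.13 × 0.346 × 3.26 = 1.11400
Highest is cycle (1) at 1.1676 (>1, arbitrage).

1.1676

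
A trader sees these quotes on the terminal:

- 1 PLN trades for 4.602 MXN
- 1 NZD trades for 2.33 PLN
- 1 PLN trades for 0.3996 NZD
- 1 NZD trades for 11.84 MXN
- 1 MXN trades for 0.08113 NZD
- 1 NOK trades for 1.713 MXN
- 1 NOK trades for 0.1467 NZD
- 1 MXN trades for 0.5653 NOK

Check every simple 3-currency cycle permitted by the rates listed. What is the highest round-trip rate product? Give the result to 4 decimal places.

NOK→NZD→MXN→NOK: 0.1467 × 11.84 × 0.5653 = 0.98189
PLN→MXN→NZD→PLN: 4.602 × 0.08113 × 2.33 = 0.86993
Maximum is NOK→NZD→MXN→NOK at 0.9819; no arbitrage — every cycle loses value.

0.9819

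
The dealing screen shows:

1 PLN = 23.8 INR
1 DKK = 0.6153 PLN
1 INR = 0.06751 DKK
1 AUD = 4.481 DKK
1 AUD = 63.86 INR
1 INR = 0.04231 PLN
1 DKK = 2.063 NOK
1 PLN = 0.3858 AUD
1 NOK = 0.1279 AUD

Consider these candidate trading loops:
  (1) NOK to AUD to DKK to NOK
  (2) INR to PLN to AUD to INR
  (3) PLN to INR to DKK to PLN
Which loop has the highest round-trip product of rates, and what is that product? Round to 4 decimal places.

1.1823

(1) 0.1279 × 4.481 × 2.063 = 1.18235
(2) 0.04231 × 0.3858 × 63.86 = 1.04240
(3) 23.8 × 0.06751 × 0.6153 = 0.98863
Highest is cycle (1) at 1.1823 (>1, arbitrage).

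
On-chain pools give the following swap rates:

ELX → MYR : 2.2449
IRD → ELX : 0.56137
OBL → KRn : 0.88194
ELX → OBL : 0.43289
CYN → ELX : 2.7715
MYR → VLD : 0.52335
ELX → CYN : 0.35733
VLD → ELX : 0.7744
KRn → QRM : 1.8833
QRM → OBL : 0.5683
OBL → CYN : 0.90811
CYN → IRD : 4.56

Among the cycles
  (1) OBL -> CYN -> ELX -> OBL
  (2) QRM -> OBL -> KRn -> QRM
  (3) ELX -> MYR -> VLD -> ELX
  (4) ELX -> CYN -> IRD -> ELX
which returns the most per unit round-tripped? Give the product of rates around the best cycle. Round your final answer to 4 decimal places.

1.0895

(1) 0.90811 × 2.7715 × 0.43289 = 1.08951
(2) 0.5683 × 0.88194 × 1.8833 = 0.94392
(3) 2.2449 × 0.52335 × 0.7744 = 0.90982
(4) 0.35733 × 4.56 × 0.56137 = 0.91471
Highest is cycle (1) at 1.0895 (>1, arbitrage).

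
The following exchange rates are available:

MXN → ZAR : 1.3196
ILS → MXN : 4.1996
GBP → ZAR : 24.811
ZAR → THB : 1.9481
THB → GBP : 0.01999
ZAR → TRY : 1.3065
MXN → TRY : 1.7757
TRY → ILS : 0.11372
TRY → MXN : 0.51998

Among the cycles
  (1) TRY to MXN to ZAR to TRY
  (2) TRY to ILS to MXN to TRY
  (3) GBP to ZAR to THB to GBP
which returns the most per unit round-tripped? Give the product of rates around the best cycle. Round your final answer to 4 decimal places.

(1) 0.51998 × 1.3196 × 1.3065 = 0.89648
(2) 0.11372 × 4.1996 × 1.7757 = 0.84804
(3) 24.811 × 1.9481 × 0.01999 = 0.96620
Highest is cycle (3) at 0.9662 (≤1, no arbitrage).

0.9662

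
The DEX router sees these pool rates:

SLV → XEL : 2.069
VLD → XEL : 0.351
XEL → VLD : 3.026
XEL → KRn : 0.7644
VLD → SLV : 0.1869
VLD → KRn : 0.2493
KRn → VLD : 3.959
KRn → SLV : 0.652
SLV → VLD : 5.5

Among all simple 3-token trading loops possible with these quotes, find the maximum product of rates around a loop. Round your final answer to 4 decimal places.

1.1701

SLV→XEL→VLD→SLV: 2.069 × 3.026 × 0.1869 = 1.17014
XEL→KRn→VLD→XEL: 0.7644 × 3.959 × 0.351 = 1.06222
SLV→XEL→KRn→SLV: 2.069 × 0.7644 × 0.652 = 1.03117
SLV→VLD→KRn→SLV: 5.5 × 0.2493 × 0.652 = 0.89399
Maximum is SLV→XEL→VLD→SLV at 1.1701; arbitrage exists.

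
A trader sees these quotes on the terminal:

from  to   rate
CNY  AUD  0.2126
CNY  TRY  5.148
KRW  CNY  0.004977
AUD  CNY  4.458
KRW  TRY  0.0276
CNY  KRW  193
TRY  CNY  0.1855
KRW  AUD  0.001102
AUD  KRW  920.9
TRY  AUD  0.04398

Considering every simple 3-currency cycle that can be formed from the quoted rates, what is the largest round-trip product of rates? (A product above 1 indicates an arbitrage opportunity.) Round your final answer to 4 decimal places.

KRW→TRY→AUD→KRW: 0.0276 × 0.04398 × 920.9 = 1.11783
AUD→CNY→TRY→AUD: 4.458 × 5.148 × 0.04398 = 1.00933
KRW→TRY→CNY→KRW: 0.0276 × 0.1855 × 193 = 0.98812
KRW→CNY→AUD→KRW: 0.004977 × 0.2126 × 920.9 = 0.97441
KRW→AUD→CNY→KRW: 0.001102 × 4.458 × 193 = 0.94815
Maximum is KRW→TRY→AUD→KRW at 1.1178; arbitrage exists.

1.1178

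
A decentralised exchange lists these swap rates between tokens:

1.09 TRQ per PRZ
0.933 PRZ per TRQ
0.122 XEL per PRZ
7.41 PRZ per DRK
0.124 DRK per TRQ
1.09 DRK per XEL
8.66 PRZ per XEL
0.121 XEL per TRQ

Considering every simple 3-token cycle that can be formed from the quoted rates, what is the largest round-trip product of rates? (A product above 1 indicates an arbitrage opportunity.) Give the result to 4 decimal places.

PRZ→TRQ→XEL→PRZ: 1.09 × 0.121 × 8.66 = 1.14217
DRK→PRZ→TRQ→DRK: 7.41 × 1.09 × 0.124 = 1.00154
DRK→PRZ→XEL→DRK: 7.41 × 0.122 × 1.09 = 0.98538
Maximum is PRZ→TRQ→XEL→PRZ at 1.1422; arbitrage exists.

1.1422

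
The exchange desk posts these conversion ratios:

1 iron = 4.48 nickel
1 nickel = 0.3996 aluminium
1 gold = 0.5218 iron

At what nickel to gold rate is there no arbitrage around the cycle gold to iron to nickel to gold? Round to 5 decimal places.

0.42778

Known legs of the cycle: 0.5218 × 4.48 = 2.337664
For no arbitrage the full-cycle product must be 1, so the missing rate is 1 / 2.337664 ≈ 0.4277775.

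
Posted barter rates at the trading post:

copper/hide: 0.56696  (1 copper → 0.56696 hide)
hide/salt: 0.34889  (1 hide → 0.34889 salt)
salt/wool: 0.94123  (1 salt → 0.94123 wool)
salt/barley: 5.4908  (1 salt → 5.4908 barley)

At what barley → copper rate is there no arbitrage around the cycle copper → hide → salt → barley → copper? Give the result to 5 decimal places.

0.92071

Known legs of the cycle: 0.56696 × 0.34889 × 5.4908 = 1.08611688779552
For no arbitrage the full-cycle product must be 1, so the missing rate is 1 / 1.08611688779552 ≈ 0.9207112.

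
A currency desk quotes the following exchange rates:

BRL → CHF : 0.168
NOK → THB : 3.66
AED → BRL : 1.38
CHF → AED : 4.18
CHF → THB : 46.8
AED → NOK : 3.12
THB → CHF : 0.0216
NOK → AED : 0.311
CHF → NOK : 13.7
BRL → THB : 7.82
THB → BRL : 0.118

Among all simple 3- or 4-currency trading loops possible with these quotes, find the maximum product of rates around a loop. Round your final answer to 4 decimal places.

NOK→THB→CHF→NOK: 3.66 × 0.0216 × 13.7 = 1.08307
NOK→THB→CHF→AED→NOK: 3.66 × 0.0216 × 4.18 × 3.12 = 1.03102
NOK→THB→BRL→CHF→NOK: 3.66 × 0.118 × 0.168 × 13.7 = 0.99402
NOK→AED→BRL→CHF→NOK: 0.311 × 1.38 × 0.168 × 13.7 = 0.98780
CHF→AED→BRL→THB→CHF: 4.18 × 1.38 × 7.82 × 0.0216 = 0.97435
CHF→AED→BRL→CHF: 4.18 × 1.38 × 0.168 = 0.96909
CHF→THB→BRL→CHF: 46.8 × 0.118 × 0.168 = 0.92776
Maximum is NOK→THB→CHF→NOK at 1.0831; arbitrage exists.

1.0831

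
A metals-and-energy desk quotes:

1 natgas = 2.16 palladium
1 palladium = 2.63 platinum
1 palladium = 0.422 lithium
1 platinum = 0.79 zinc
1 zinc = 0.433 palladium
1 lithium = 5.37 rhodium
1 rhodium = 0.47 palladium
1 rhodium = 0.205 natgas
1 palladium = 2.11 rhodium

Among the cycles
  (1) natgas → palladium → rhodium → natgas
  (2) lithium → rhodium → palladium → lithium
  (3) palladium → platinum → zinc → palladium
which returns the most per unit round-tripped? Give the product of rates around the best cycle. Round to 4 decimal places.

1.0651

(1) 2.16 × 2.11 × 0.205 = 0.93431
(2) 5.37 × 0.47 × 0.422 = 1.06509
(3) 2.63 × 0.79 × 0.433 = 0.89964
Highest is cycle (2) at 1.0651 (>1, arbitrage).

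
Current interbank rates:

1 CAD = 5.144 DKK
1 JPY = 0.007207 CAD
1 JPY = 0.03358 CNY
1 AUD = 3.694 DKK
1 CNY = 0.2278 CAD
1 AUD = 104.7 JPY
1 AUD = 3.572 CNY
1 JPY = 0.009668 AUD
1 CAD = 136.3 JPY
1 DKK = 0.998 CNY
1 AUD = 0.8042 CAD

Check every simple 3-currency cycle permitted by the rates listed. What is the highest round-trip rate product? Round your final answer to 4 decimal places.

1.1695

CNY→CAD→DKK→CNY: 0.2278 × 5.144 × 0.998 = 1.16946
CAD→JPY→AUD→CAD: 136.3 × 0.009668 × 0.8042 = 1.05973
CNY→CAD→JPY→CNY: 0.2278 × 136.3 × 0.03358 = 1.04263
Maximum is CNY→CAD→DKK→CNY at 1.1695; arbitrage exists.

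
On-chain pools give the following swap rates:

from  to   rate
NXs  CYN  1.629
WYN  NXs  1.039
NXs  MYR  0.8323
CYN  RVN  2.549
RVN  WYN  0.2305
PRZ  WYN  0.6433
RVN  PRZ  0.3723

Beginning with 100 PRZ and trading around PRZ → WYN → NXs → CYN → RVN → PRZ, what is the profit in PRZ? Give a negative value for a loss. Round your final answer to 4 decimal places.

3.3268

100 PRZ × 0.6433 = 64.33 WYN
64.33 WYN × 1.039 = 66.83887 NXs
66.83887 NXs × 1.629 = 108.88051923 CYN
108.88051923 CYN × 2.549 = 277.53644351727 RVN
277.53644351727 RVN × 0.3723 = 103.326817921479621 PRZ
Net change: 103.326817921479621 − 100 = 3.326817921479621 PRZ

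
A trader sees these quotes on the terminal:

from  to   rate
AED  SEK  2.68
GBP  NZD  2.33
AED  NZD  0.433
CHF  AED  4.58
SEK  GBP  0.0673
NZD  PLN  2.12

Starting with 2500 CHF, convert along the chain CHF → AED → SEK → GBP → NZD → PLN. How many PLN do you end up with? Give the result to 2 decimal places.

10201.10

2500 CHF × 4.58 = 11450 AED
11450 AED × 2.68 = 30686 SEK
30686 SEK × 0.0673 = 2065.1678 GBP
2065.1678 GBP × 2.33 = 4811.840974 NZD
4811.840974 NZD × 2.12 = 10201.10286488 PLN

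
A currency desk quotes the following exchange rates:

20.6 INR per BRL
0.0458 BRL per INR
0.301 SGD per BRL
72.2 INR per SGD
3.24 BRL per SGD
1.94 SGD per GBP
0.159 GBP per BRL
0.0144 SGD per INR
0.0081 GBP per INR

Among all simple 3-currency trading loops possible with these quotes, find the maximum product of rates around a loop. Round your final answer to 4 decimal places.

1.1346

SGD→INR→GBP→SGD: 72.2 × 0.0081 × 1.94 = 1.13455
SGD→BRL→GBP→SGD: 3.24 × 0.159 × 1.94 = 0.99941
SGD→INR→BRL→SGD: 72.2 × 0.0458 × 0.301 = 0.99533
SGD→BRL→INR→SGD: 3.24 × 20.6 × 0.0144 = 0.96111
Maximum is SGD→INR→GBP→SGD at 1.1346; arbitrage exists.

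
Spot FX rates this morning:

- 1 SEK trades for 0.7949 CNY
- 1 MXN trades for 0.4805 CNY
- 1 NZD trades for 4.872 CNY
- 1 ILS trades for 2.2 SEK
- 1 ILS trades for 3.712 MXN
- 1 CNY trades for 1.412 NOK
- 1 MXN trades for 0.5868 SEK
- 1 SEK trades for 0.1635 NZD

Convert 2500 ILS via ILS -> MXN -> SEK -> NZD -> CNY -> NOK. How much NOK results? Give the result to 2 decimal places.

2500 ILS × 3.712 = 9280 MXN
9280 MXN × 0.5868 = 5445.504 SEK
5445.504 SEK × 0.1635 = 890.339904 NZD
890.339904 NZD × 4.872 = 4337.736012288 CNY
4337.736012288 CNY × 1.412 = 6124.883249350656 NOK

6124.88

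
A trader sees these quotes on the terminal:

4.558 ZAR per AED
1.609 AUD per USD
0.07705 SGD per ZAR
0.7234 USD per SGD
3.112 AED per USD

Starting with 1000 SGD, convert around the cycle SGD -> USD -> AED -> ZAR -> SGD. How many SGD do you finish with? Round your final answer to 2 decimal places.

790.62

1000 SGD × 0.7234 = 723.4 USD
723.4 USD × 3.112 = 2251.2208 AED
2251.2208 AED × 4.558 = 10261.0644064 ZAR
10261.0644064 ZAR × 0.07705 = 790.61501251312 SGD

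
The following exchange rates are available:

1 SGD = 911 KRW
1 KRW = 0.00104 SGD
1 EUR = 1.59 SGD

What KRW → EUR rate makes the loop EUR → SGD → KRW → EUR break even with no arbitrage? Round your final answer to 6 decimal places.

Known legs of the cycle: 1.59 × 911 = 1448.49
For no arbitrage the full-cycle product must be 1, so the missing rate is 1 / 1448.49 ≈ 0.00069037.

0.000690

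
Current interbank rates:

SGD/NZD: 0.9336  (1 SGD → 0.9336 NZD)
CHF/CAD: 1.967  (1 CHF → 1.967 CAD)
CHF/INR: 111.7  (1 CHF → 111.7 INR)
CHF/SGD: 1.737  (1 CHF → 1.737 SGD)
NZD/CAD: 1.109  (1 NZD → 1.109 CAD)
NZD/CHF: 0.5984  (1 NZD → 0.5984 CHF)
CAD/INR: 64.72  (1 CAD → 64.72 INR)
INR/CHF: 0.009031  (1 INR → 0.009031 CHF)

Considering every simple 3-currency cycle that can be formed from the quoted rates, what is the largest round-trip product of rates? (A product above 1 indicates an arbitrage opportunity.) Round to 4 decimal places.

1.1497

CAD→INR→CHF→CAD: 64.72 × 0.009031 × 1.967 = 1.14968
SGD→NZD→CHF→SGD: 0.9336 × 0.5984 × 1.737 = 0.97040
Maximum is CAD→INR→CHF→CAD at 1.1497; arbitrage exists.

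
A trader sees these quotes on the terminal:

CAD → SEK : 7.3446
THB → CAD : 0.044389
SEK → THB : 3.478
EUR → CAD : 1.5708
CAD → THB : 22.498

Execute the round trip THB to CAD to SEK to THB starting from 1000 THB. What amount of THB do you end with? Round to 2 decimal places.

1133.90

1000 THB × 0.044389 = 44.389 CAD
44.389 CAD × 7.3446 = 326.0194494 SEK
326.0194494 SEK × 3.478 = 1133.8956450132 THB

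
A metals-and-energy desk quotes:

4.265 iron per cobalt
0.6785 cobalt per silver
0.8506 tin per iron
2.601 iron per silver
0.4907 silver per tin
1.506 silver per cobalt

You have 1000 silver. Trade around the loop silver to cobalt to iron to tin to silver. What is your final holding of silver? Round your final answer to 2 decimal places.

1207.84

1000 silver × 0.6785 = 678.5 cobalt
678.5 cobalt × 4.265 = 2893.8025 iron
2893.8025 iron × 0.8506 = 2461.4684065 tin
2461.4684065 tin × 0.4907 = 1207.84254706955 silver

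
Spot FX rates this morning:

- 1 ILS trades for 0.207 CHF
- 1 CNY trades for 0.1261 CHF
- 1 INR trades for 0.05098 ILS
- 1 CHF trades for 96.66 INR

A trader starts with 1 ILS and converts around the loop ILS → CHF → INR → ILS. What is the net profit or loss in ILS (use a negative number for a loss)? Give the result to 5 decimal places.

1 ILS × 0.207 = 0.207 CHF
0.207 CHF × 96.66 = 20.00862 INR
20.00862 INR × 0.05098 = 1.0200394476 ILS
Net change: 1.0200394476 − 1 = 0.0200394476 ILS

0.02004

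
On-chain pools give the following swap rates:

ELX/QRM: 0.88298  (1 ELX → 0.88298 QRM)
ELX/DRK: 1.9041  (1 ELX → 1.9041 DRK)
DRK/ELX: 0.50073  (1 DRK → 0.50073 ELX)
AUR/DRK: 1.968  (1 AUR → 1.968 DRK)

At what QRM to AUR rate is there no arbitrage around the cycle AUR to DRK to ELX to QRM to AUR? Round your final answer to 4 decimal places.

1.1493

Known legs of the cycle: 1.968 × 0.50073 × 0.88298 = 0.8701208443872
For no arbitrage the full-cycle product must be 1, so the missing rate is 1 / 0.8701208443872 ≈ 1.149266.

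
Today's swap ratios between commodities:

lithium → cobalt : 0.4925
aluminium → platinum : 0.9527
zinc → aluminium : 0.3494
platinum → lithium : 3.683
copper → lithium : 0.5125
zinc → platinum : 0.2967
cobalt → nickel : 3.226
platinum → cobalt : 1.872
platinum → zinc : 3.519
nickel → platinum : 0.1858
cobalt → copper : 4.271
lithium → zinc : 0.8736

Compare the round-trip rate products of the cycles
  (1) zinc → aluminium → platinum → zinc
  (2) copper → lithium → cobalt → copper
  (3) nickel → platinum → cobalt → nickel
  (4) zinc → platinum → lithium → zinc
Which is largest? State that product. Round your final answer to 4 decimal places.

(1) 0.3494 × 0.9527 × 3.519 = 1.17138
(2) 0.5125 × 0.4925 × 4.271 = 1.07803
(3) 0.1858 × 1.872 × 3.226 = 1.12206
(4) 0.2967 × 3.683 × 0.8736 = 0.95462
Highest is cycle (1) at 1.1714 (>1, arbitrage).

1.1714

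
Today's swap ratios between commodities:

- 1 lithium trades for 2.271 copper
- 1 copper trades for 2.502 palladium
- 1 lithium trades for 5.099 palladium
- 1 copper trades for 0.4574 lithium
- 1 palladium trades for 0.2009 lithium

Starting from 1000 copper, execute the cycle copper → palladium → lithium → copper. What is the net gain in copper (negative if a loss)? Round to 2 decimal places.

1000 copper × 2.502 = 2502 palladium
2502 palladium × 0.2009 = 502.6518 lithium
502.6518 lithium × 2.271 = 1141.5222378 copper
Net change: 1141.5222378 − 1000 = 141.5222378 copper

141.52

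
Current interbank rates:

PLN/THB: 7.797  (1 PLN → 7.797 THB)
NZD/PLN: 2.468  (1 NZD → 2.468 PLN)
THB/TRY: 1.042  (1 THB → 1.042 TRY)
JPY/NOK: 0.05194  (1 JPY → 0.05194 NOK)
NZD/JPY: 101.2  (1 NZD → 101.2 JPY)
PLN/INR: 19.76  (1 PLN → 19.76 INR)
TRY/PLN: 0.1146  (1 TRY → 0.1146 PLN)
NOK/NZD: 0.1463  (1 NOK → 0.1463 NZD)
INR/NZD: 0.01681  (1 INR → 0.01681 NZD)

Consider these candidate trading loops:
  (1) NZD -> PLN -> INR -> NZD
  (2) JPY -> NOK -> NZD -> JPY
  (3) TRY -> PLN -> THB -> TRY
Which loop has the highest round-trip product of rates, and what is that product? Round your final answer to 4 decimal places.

(1) 2.468 × 19.76 × 0.01681 = 0.81978
(2) 0.05194 × 0.1463 × 101.2 = 0.76900
(3) 0.1146 × 7.797 × 1.042 = 0.93106
Highest is cycle (3) at 0.9311 (≤1, no arbitrage).

0.9311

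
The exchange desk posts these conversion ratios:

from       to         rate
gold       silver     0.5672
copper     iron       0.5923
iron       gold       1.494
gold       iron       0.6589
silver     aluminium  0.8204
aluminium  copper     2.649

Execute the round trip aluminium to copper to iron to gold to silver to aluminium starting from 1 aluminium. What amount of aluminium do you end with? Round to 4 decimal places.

1.0908

1 aluminium × 2.649 = 2.649 copper
2.649 copper × 0.5923 = 1.5690027 iron
1.5690027 iron × 1.494 = 2.3440900338 gold
2.3440900338 gold × 0.5672 = 1.32956786717136 silver
1.32956786717136 silver × 0.8204 = 1.090777478227383744 aluminium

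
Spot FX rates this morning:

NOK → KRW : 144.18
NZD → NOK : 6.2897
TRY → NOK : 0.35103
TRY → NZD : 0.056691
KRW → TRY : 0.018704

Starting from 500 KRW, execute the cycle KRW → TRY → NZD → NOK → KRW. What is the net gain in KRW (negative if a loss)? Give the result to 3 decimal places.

-19.212

500 KRW × 0.018704 = 9.352 TRY
9.352 TRY × 0.056691 = 0.530174232 NZD
0.530174232 NZD × 6.2897 = 3.3346368670104 NOK
3.3346368670104 NOK × 144.18 = 480.787943485559472 KRW
Net change: 480.787943485559472 − 500 = -19.212056514440528 KRW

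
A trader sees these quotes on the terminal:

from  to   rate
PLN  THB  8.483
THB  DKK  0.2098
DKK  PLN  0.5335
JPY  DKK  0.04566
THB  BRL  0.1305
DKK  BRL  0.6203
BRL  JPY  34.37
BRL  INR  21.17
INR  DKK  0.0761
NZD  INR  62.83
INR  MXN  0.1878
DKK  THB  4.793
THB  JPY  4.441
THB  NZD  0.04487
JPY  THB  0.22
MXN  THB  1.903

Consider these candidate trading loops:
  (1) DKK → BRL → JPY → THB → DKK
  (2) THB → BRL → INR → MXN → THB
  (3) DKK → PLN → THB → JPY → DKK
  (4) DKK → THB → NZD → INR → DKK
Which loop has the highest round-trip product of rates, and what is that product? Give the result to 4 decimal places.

1.0283

(1) 0.6203 × 34.37 × 0.22 × 0.2098 = 0.98403
(2) 0.1305 × 21.17 × 0.1878 × 1.903 = 0.98734
(3) 0.5335 × 8.483 × 4.441 × 0.04566 = 0.91770
(4) 4.793 × 0.04487 × 62.83 × 0.0761 = 1.02829
Highest is cycle (4) at 1.0283 (>1, arbitrage).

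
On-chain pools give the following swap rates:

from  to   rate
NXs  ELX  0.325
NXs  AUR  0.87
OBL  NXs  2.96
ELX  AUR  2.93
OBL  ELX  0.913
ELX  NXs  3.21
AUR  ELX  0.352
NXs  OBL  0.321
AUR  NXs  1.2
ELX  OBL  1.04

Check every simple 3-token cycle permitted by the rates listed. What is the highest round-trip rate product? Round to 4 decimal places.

AUR→NXs→ELX→AUR: 1.2 × 0.325 × 2.93 = 1.14270
NXs→ELX→OBL→NXs: 0.325 × 1.04 × 2.96 = 1.00048
AUR→ELX→NXs→AUR: 0.352 × 3.21 × 0.87 = 0.98303
NXs→OBL→ELX→NXs: 0.321 × 0.913 × 3.21 = 0.94076
Maximum is AUR→NXs→ELX→AUR at 1.1427; arbitrage exists.

1.1427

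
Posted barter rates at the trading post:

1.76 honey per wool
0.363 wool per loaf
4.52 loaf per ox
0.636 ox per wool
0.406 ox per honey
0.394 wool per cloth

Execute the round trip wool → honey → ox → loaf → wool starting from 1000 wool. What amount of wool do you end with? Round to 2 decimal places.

1172.42

1000 wool × 1.76 = 1760 honey
1760 honey × 0.406 = 714.56 ox
714.56 ox × 4.52 = 3229.8112 loaf
3229.8112 loaf × 0.363 = 1172.4214656 wool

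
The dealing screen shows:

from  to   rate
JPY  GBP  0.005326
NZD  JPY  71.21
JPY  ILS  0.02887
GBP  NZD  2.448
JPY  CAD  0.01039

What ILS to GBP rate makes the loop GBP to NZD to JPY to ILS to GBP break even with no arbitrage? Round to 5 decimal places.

0.19870

Known legs of the cycle: 2.448 × 71.21 × 0.02887 = 5.0326784496
For no arbitrage the full-cycle product must be 1, so the missing rate is 1 / 5.0326784496 ≈ 0.1987013.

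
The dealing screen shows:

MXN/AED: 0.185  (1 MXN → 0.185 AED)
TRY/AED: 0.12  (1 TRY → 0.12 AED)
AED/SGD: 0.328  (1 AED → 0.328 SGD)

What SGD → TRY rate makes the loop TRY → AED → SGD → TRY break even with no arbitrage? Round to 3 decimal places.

Known legs of the cycle: 0.12 × 0.328 = 0.03936
For no arbitrage the full-cycle product must be 1, so the missing rate is 1 / 0.03936 ≈ 25.40650.

25.407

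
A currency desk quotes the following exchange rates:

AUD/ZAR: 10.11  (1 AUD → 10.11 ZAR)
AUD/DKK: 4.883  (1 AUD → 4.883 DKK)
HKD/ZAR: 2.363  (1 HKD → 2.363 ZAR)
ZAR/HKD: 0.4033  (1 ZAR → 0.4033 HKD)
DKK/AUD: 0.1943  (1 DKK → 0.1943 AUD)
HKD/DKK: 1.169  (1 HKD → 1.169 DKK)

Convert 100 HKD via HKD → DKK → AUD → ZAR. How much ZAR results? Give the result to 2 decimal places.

100 HKD × 1.169 = 116.9 DKK
116.9 DKK × 0.1943 = 22.71367 AUD
22.71367 AUD × 10.11 = 229.6352037 ZAR

229.64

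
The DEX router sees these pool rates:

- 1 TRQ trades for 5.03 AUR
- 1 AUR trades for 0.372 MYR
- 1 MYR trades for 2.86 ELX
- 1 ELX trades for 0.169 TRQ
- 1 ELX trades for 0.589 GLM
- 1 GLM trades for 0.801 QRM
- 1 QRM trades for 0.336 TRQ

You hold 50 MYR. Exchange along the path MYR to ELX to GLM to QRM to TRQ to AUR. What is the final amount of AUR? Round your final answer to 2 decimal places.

114.02

50 MYR × 2.86 = 143 ELX
143 ELX × 0.589 = 84.227 GLM
84.227 GLM × 0.801 = 67.465827 QRM
67.465827 QRM × 0.336 = 22.668517872 TRQ
22.668517872 TRQ × 5.03 = 114.02264489616 AUR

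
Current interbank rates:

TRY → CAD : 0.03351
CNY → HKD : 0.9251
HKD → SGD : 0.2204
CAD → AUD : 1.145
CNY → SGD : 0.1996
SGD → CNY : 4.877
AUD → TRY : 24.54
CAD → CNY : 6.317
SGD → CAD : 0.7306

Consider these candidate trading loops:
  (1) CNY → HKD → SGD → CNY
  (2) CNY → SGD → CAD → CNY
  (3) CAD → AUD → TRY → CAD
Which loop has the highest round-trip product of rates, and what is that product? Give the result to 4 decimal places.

0.9944

(1) 0.9251 × 0.2204 × 4.877 = 0.99438
(2) 0.1996 × 0.7306 × 6.317 = 0.92119
(3) 1.145 × 24.54 × 0.03351 = 0.94157
Highest is cycle (1) at 0.9944 (≤1, no arbitrage).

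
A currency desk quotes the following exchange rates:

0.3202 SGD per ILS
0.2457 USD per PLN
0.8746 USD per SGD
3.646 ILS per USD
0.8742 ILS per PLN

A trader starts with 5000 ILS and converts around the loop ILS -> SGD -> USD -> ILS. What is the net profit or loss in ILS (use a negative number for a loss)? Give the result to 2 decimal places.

5000 ILS × 0.3202 = 1601 SGD
1601 SGD × 0.8746 = 1400.2346 USD
1400.2346 USD × 3.646 = 5105.2553516 ILS
Net change: 5105.2553516 − 5000 = 105.2553516 ILS

105.26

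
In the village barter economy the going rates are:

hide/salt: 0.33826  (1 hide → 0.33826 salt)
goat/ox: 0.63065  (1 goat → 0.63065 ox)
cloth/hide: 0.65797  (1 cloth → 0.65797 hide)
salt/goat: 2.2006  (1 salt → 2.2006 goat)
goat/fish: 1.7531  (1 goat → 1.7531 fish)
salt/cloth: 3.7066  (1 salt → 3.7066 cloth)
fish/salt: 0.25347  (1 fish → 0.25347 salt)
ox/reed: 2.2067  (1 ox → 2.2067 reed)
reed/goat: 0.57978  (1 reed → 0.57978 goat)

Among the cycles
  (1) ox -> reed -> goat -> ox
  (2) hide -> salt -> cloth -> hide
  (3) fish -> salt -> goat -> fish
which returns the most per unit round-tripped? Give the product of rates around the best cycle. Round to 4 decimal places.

(1) 2.2067 × 0.57978 × 0.63065 = 0.80685
(2) 0.33826 × 3.7066 × 0.65797 = 0.82496
(3) 0.25347 × 2.2006 × 1.7531 = 0.97785
Highest is cycle (3) at 0.9779 (≤1, no arbitrage).

0.9779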